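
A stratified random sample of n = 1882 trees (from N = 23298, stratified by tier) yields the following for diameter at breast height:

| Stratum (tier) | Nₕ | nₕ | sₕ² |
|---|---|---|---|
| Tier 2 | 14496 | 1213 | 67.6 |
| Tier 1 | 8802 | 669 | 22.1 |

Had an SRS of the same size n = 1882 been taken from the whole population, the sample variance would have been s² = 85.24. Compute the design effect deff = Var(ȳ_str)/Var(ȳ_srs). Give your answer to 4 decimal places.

0.5795

Var(ȳ_str) = Σ Wₕ²(1−fₕ)sₕ²/nₕ with Wₕ = Nₕ/23298:
  Tier 2: (14496/23298)²·(1−1213/14496)·67.6/1213 = 0.019769376
  Tier 1: (8802/23298)²·(1−669/8802)·22.1/669 = 0.0043567337
  → Var(ȳ_str) = 0.02412611.
Var(ȳ_srs) = (1 − 1882/23298)·85.24/1882 = 0.041633559.
deff = 0.02412611 / 0.041633559 = 0.5795.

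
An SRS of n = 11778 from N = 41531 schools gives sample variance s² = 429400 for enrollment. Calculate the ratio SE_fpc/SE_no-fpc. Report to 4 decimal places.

0.8464

f = n/N = 11778/41531 = 0.28359539.
SE_no-fpc = √(s²/n) = 6.0380297; SE_fpc = √((1−f)s²/n) = 5.1106299.
Ratio = √(1−f) = 0.84640688.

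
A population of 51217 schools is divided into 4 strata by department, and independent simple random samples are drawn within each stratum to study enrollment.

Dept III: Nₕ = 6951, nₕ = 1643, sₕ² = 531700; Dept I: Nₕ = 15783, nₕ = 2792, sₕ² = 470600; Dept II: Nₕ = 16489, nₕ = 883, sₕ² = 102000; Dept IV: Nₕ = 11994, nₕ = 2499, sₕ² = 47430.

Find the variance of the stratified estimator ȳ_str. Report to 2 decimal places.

Var(ȳ_str) = Σₕ Wₕ²(1 − fₕ)sₕ²/nₕ with Wₕ = Nₕ/N, N = 51217.
Dept III: Wₕ = 0.13571666; term = 0.13571666²·(1 − 0.23636887)·531700/1643 = 4.5517566.
Dept I: Wₕ = 0.30815940; term = 0.30815940²·(1 − 0.17689920)·470600/2792 = 13.174689.
Dept II: Wₕ = 0.32194389; term = 0.32194389²·(1 − 0.05355085)·102000/883 = 11.331753.
Dept IV: Wₕ = 0.23418006; term = 0.23418006²·(1 − 0.20835418)·47430/2499 = 0.82398178.
Sum = 29.88218.

29.88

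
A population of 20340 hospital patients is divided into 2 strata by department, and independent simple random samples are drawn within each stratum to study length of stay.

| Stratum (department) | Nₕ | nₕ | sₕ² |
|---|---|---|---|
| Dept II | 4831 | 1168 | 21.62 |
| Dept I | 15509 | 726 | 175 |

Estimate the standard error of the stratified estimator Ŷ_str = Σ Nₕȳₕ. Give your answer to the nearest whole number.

7456

Var(Ŷ_str) = Σₕ Nₕ²(1 − fₕ)sₕ²/nₕ.
Dept II: 4831²·(1 − 1168/4831)·21.62/1168 = 327556.94.
Dept I: 15509²·(1 − 726/15509)·175/726 = 5.5264698 × 10^7.
Sum = 5.5592255 × 10^7.
SE = √(5.5592255 × 10^7) = 7456.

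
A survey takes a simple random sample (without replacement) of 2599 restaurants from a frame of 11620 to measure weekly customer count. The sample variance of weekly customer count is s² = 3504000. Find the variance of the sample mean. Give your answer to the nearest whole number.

1047

Under SRS without replacement, Var(ȳ) = (1 − f)·s²/n with f = n/N = 2599/11620 = 0.22366609.
Var(ȳ) = (1 − 0.22366609)·3504000/2599 = 0.77633391·1348.2109 = 1046.6618.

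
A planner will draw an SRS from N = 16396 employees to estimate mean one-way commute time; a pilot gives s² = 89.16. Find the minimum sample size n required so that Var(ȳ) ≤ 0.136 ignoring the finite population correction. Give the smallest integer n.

Without fpc, n₀ = s²/D = 89.16/0.136 = 655.5882.
Rounding up, n = 656.

656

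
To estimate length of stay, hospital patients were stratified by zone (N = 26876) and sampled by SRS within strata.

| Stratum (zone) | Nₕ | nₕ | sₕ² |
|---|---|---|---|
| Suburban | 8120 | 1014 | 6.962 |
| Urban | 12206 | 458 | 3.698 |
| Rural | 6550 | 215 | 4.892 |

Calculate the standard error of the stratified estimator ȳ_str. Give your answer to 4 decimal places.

Var(ȳ_str) = Σₕ Wₕ²(1 − fₕ)sₕ²/nₕ with Wₕ = Nₕ/N, N = 26876.
Suburban: Wₕ = 0.30212829; term = 0.30212829²·(1 − 0.12487685)·6.962/1014 = 5.4846388 × 10^-4.
Urban: Wₕ = 0.45415985; term = 0.45415985²·(1 − 0.03752253)·3.698/458 = 0.0016029112.
Rural: Wₕ = 0.24371186; term = 0.24371186²·(1 − 0.03282443)·4.892/215 = 0.0013070935.
Sum = 0.0034584686.
SE = √(0.0034584686) = 0.0588.

0.0588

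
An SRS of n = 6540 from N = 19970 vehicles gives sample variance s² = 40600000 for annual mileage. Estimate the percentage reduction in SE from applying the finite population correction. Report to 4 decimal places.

f = n/N = 6540/19970 = 0.32749124.
SE_no-fpc = √(s²/n) = 78.790552; SE_fpc = √((1−f)s²/n) = 64.613478.
Ratio = √(1−f) = 0.82006632. Reduction = 100·(1 − 0.82006632) = 17.9934%.

17.9934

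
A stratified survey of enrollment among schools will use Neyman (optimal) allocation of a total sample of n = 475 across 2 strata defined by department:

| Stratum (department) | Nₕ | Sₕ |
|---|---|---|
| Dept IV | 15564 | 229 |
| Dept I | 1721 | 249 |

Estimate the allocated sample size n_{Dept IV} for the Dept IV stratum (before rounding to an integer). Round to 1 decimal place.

Neyman allocation: nₕ = n·NₕSₕ / Σⱼ NⱼSⱼ.
Σ NⱼSⱼ = 15564·229 + 1721·249 = 3.992685 × 10^6.
n_{Dept IV} = 475·15564·229 / (3.992685 × 10^6) = 424.0.

424.0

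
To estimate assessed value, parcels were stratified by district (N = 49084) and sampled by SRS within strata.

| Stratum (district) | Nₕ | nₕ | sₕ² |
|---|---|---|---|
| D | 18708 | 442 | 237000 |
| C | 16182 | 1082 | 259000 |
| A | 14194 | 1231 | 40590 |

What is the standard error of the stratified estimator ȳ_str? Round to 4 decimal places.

10.1414

Var(ȳ_str) = Σₕ Wₕ²(1 − fₕ)sₕ²/nₕ with Wₕ = Nₕ/N, N = 49084.
D: Wₕ = 0.38114253; term = 0.38114253²·(1 − 0.02362626)·237000/442 = 76.053113.
C: Wₕ = 0.32967973; term = 0.32967973²·(1 − 0.06686442)·259000/1082 = 24.277376.
A: Wₕ = 0.28917774; term = 0.28917774²·(1 − 0.08672679)·40590/1231 = 2.518207.
Sum = 102.8487.
SE = √(102.8487) = 10.1414.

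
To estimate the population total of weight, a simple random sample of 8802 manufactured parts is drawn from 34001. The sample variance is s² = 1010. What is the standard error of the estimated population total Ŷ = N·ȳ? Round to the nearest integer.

Var(Ŷ) = N²·Var(ȳ) = N²·(1 − n/N)·s²/n.
f = 8802/34001 = 0.25887474; Var(ȳ) = 0.74112526·1010/8802 = 0.08504164.
Var(Ŷ) = 34001² · 0.08504164 = 9.8313919 × 10^7.
SE(Ŷ) = √(9.8313919 × 10^7) = 9915.

9915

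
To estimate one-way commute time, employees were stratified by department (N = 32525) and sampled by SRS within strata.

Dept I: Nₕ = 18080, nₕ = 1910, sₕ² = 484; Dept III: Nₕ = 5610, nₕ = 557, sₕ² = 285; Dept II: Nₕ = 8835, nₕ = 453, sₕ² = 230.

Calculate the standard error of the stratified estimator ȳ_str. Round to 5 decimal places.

Var(ȳ_str) = Σₕ Wₕ²(1 − fₕ)sₕ²/nₕ with Wₕ = Nₕ/N, N = 32525.
Dept I: Wₕ = 0.55588009; term = 0.55588009²·(1 − 0.10564159)·484/1910 = 0.070030275.
Dept III: Wₕ = 0.17248271; term = 0.17248271²·(1 − 0.09928699)·285/557 = 0.013710939.
Dept II: Wₕ = 0.27163720; term = 0.27163720²·(1 − 0.05127334)·230/453 = 0.035542603.
Sum = 0.11928382.
SE = √(0.11928382) = 0.34537.

0.34537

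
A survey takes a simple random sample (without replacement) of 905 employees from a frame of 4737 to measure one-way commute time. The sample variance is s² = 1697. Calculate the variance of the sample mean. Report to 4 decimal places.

1.5169

Under SRS without replacement, Var(ȳ) = (1 − f)·s²/n with f = n/N = 905/4737 = 0.19104919.
Var(ȳ) = (1 − 0.19104919)·1697/905 = 0.80895081·1.8751381 = 1.5168945.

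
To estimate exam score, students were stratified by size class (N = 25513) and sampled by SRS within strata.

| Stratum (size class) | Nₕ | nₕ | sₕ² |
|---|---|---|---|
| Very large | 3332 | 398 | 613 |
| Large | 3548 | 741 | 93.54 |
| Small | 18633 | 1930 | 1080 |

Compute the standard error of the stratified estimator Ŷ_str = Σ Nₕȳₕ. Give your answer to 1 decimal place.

Var(Ŷ_str) = Σₕ Nₕ²(1 − fₕ)sₕ²/nₕ.
Very large: 3332²·(1 − 398/3332)·613/398 = 1.5057141 × 10^7.
Large: 3548²·(1 − 741/3548)·93.54/741 = 1.2572023 × 10^6.
Small: 18633²·(1 − 1930/18633)·1080/1930 = 1.7415811 × 10^8.
Sum = 1.9047245 × 10^8.
SE = √(1.9047245 × 10^8) = 13801.2.

13801.2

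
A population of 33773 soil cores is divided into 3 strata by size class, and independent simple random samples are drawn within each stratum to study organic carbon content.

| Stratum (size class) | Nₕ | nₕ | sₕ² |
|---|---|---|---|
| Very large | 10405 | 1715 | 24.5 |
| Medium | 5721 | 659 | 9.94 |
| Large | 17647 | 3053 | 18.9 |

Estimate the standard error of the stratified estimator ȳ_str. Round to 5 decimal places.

0.05397

Var(ȳ_str) = Σₕ Wₕ²(1 − fₕ)sₕ²/nₕ with Wₕ = Nₕ/N, N = 33773.
Very large: Wₕ = 0.30808634; term = 0.30808634²·(1 − 0.16482460)·24.5/1715 = 0.0011324644.
Medium: Wₕ = 0.16939567; term = 0.16939567²·(1 − 0.11518965)·9.94/659 = 3.8296208 × 10^-4.
Large: Wₕ = 0.52251799; term = 0.52251799²·(1 − 0.17300391)·18.9/3053 = 0.0013977868.
Sum = 0.0029132133.
SE = √(0.0029132133) = 0.05397.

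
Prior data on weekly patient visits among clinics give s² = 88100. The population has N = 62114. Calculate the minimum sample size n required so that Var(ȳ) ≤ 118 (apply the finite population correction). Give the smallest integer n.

Without fpc, n₀ = s²/D = 88100/118 = 746.6102.
With fpc, (1 − n/N)·s²/n ≤ D requires n ≥ n₀/(1 + n₀/N) = 746.6102/(1 + 746.6102/62114) = 737.7425.
Rounding up, n = 738.

738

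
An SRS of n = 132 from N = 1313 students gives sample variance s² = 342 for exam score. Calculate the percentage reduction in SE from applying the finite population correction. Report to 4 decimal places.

5.1598

f = n/N = 132/1313 = 0.10053313.
SE_no-fpc = √(s²/n) = 1.6096301; SE_fpc = √((1−f)s²/n) = 1.5265769.
Ratio = √(1−f) = 0.94840227. Reduction = 100·(1 − 0.94840227) = 5.1598%.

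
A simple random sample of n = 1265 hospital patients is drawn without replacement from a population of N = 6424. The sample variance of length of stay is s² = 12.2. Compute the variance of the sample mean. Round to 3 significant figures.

0.00775

Under SRS without replacement, Var(ȳ) = (1 − f)·s²/n with f = n/N = 1265/6424 = 0.19691781.
Var(ȳ) = (1 − 0.19691781)·12.2/1265 = 0.80308219·0.0096442688 = 0.0077451405.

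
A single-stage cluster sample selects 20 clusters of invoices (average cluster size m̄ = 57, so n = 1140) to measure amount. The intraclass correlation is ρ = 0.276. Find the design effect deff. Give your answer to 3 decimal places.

deff = 1 + (57 − 1)·0.276 = 1 + 15.456 = 16.456.

16.456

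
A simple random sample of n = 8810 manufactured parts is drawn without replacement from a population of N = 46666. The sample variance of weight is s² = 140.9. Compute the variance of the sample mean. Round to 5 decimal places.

Under SRS without replacement, Var(ȳ) = (1 − f)·s²/n with f = n/N = 8810/46666 = 0.18878841.
Var(ȳ) = (1 − 0.18878841)·140.9/8810 = 0.81121159·0.01599319 = 0.012973861.

0.01297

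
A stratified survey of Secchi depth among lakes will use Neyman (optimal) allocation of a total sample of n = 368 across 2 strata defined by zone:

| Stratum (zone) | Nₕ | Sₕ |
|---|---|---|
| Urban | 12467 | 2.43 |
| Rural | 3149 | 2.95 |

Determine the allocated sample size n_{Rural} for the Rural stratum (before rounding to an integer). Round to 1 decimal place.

86.4

Neyman allocation: nₕ = n·NₕSₕ / Σⱼ NⱼSⱼ.
Σ NⱼSⱼ = 12467·2.43 + 3149·2.95 = 39584.36.
n_{Rural} = 368·3149·2.95 / 39584.36 = 86.4.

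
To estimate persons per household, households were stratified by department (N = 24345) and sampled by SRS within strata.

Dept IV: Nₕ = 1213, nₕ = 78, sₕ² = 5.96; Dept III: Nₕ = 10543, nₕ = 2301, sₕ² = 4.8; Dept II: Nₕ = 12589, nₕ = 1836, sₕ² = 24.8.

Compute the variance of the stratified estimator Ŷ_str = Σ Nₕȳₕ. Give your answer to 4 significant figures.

Var(Ŷ_str) = Σₕ Nₕ²(1 − fₕ)sₕ²/nₕ.
Dept IV: 1213²·(1 − 78/1213)·5.96/78 = 105198.2.
Dept III: 10543²·(1 − 2301/10543)·4.8/2301 = 181268.12.
Dept II: 12589²·(1 − 1836/12589)·24.8/1836 = 1.8285207 × 10^6.
Sum = 2.114987 × 10^6.

2.115 × 10^6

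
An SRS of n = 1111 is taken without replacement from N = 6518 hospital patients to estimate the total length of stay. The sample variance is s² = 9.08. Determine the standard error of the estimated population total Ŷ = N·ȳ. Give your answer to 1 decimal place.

536.7

Var(Ŷ) = N²·Var(ȳ) = N²·(1 − n/N)·s²/n.
f = 1111/6518 = 0.17045106; Var(ȳ) = 0.82954894·9.08/1111 = 0.0067797519.
Var(Ŷ) = 6518² · 0.0067797519 = 288033.18.
SE(Ŷ) = √(288033.18) = 536.7.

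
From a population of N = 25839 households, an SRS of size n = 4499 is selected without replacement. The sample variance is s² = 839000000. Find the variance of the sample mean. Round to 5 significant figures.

Under SRS without replacement, Var(ȳ) = (1 − f)·s²/n with f = n/N = 4499/25839 = 0.17411665.
Var(ȳ) = (1 − 0.17411665)·839000000/4499 = 0.82588335·186485.89 = 154015.59.

154020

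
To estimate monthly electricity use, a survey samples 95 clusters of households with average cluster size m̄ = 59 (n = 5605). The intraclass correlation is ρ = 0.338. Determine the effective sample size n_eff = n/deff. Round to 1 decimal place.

deff = 1 + (59 − 1)·0.338 = 1 + 19.604 = 20.604.
n_eff = 5605 / 20.604 = 272.0.

272.0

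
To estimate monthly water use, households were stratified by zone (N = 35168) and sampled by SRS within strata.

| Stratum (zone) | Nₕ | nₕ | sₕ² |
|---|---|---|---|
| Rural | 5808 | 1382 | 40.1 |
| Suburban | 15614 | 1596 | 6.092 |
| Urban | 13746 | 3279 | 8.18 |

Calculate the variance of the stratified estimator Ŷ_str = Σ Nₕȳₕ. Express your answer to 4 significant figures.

Var(Ŷ_str) = Σₕ Nₕ²(1 − fₕ)sₕ²/nₕ.
Rural: 5808²·(1 − 1382/5808)·40.1/1382 = 745889.25.
Suburban: 15614²·(1 − 1596/15614)·6.092/1596 = 835463.03.
Urban: 13746²·(1 − 3279/13746)·8.18/3279 = 358930.57.
Sum = 1.9402829 × 10^6.

1.940 × 10^6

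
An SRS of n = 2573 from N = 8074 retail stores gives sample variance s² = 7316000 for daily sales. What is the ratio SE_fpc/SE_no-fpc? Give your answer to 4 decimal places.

0.8254

f = n/N = 2573/8074 = 0.31867724.
SE_no-fpc = √(s²/n) = 53.323292; SE_fpc = √((1−f)s²/n) = 44.01426.
Ratio = √(1−f) = 0.82542278.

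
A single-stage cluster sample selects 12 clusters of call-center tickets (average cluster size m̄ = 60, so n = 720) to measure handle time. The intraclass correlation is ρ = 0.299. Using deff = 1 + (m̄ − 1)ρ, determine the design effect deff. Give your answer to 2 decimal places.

deff = 1 + (60 − 1)·0.299 = 1 + 17.641 = 18.641.

18.64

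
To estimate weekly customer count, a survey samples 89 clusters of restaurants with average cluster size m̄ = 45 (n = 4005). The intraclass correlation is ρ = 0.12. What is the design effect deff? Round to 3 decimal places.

deff = 1 + (45 − 1)·0.12 = 1 + 5.28 = 6.28.

6.280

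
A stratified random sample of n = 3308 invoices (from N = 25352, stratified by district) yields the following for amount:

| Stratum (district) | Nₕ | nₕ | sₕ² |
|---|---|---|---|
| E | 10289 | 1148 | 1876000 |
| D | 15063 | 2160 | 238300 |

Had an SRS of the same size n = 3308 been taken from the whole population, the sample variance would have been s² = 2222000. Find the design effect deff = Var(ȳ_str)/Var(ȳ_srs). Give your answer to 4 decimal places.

0.4665

Var(ȳ_str) = Σ Wₕ²(1−fₕ)sₕ²/nₕ with Wₕ = Nₕ/25352:
  E: (10289/25352)²·(1−1148/10289)·1876000/1148 = 239.12962
  D: (15063/25352)²·(1−2160/15063)·238300/2160 = 33.361688
  → Var(ȳ_str) = 272.49131.
Var(ȳ_srs) = (1 − 3308/25352)·2222000/3308 = 584.05901.
deff = 272.49131 / 584.05901 = 0.4665.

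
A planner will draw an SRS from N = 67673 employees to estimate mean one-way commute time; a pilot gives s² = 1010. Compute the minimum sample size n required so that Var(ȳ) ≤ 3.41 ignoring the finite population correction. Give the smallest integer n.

297

Without fpc, n₀ = s²/D = 1010/3.41 = 296.1877.
Rounding up, n = 297.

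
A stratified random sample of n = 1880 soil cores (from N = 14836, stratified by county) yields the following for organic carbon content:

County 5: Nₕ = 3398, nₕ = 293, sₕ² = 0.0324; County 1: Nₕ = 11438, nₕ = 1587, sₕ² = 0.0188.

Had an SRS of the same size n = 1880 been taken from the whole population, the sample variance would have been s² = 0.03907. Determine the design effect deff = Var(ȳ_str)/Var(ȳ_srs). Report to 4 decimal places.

Var(ȳ_str) = Σ Wₕ²(1−fₕ)sₕ²/nₕ with Wₕ = Nₕ/14836:
  County 5: (3398/14836)²·(1−293/3398)·0.0324/293 = 5.300645 × 10^-6
  County 1: (11438/14836)²·(1−1587/11438)·0.0188/1587 = 6.0642582 × 10^-6
  → Var(ȳ_str) = 1.1364903 × 10^-5.
Var(ȳ_srs) = (1 − 1880/14836)·0.03907/1880 = 1.8148456 × 10^-5.
deff = (1.1364903 × 10^-5) / (1.8148456 × 10^-5) = 0.6262.

0.6262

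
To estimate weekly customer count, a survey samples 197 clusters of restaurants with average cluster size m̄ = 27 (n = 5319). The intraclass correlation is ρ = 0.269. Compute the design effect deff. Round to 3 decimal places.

7.994

deff = 1 + (27 − 1)·0.269 = 1 + 6.994 = 7.994.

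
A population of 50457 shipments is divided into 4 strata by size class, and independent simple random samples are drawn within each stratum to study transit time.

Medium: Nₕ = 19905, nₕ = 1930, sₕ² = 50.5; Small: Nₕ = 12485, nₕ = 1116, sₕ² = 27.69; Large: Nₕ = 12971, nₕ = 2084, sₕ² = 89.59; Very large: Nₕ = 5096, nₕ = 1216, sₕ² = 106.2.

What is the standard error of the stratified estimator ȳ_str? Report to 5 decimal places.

Var(ȳ_str) = Σₕ Wₕ²(1 − fₕ)sₕ²/nₕ with Wₕ = Nₕ/N, N = 50457.
Medium: Wₕ = 0.39449432; term = 0.39449432²·(1 − 0.09696056)·50.5/1930 = 0.0036772427.
Small: Wₕ = 0.24743841; term = 0.24743841²·(1 − 0.08938726)·27.69/1116 = 0.001383333.
Large: Wₕ = 0.25707038; term = 0.25707038²·(1 − 0.16066610)·89.59/2084 = 0.0023845183.
Very large: Wₕ = 0.10099689; term = 0.10099689²·(1 − 0.23861852)·106.2/1216 = 6.7828035 × 10^-4.
Sum = 0.0081233744.
SE = √(0.0081233744) = 0.09013.

0.09013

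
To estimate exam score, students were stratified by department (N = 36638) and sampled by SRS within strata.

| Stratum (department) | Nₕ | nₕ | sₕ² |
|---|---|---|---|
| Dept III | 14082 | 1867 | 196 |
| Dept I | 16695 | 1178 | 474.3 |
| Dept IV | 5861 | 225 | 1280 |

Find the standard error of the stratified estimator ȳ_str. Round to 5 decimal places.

Var(ȳ_str) = Σₕ Wₕ²(1 − fₕ)sₕ²/nₕ with Wₕ = Nₕ/N, N = 36638.
Dept III: Wₕ = 0.38435504; term = 0.38435504²·(1 − 0.13258060)·196/1867 = 0.013452594.
Dept I: Wₕ = 0.45567444; term = 0.45567444²·(1 − 0.07056005)·474.3/1178 = 0.077703128.
Dept IV: Wₕ = 0.15997052; term = 0.15997052²·(1 − 0.03838935)·1280/225 = 0.1399931.
Sum = 0.23114882.
SE = √(0.23114882) = 0.48078.

0.48078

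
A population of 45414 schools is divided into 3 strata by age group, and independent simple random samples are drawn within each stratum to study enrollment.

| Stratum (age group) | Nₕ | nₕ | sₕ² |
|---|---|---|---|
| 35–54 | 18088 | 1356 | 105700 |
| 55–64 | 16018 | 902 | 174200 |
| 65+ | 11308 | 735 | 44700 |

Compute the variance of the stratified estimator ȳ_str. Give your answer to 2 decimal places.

Var(ȳ_str) = Σₕ Wₕ²(1 − fₕ)sₕ²/nₕ with Wₕ = Nₕ/N, N = 45414.
35–54: Wₕ = 0.39829128; term = 0.39829128²·(1 − 0.07496683)·105700/1356 = 11.438635.
55–64: Wₕ = 0.35271062; term = 0.35271062²·(1 − 0.05631165)·174200/902 = 22.672911.
65+: Wₕ = 0.24899811; term = 0.24899811²·(1 − 0.06499823)·44700/735 = 3.5255324.
Sum = 37.637078.

37.64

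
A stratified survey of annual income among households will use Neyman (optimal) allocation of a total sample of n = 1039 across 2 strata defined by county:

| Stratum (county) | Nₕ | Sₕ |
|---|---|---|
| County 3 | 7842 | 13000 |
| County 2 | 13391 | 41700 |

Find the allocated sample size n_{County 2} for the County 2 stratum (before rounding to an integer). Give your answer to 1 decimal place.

Neyman allocation: nₕ = n·NₕSₕ / Σⱼ NⱼSⱼ.
Σ NⱼSⱼ = 7842·13000 + 13391·41700 = 6.603507 × 10^8.
n_{County 2} = 1039·13391·41700 / (6.603507 × 10^8) = 878.6.

878.6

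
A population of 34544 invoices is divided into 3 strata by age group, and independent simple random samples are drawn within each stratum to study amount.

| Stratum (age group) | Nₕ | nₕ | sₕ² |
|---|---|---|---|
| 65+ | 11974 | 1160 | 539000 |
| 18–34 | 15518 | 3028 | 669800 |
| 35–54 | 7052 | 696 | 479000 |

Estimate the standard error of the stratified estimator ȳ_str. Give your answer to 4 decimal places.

10.5925

Var(ȳ_str) = Σₕ Wₕ²(1 − fₕ)sₕ²/nₕ with Wₕ = Nₕ/N, N = 34544.
65+: Wₕ = 0.34663038; term = 0.34663038²·(1 − 0.09687657)·539000/1160 = 50.420964.
18–34: Wₕ = 0.44922418; term = 0.44922418²·(1 − 0.19512824)·669800/3028 = 35.928758.
35–54: Wₕ = 0.20414544; term = 0.20414544²·(1 − 0.09869541)·479000/696 = 25.850992.
Sum = 112.20071.
SE = √(112.20071) = 10.5925.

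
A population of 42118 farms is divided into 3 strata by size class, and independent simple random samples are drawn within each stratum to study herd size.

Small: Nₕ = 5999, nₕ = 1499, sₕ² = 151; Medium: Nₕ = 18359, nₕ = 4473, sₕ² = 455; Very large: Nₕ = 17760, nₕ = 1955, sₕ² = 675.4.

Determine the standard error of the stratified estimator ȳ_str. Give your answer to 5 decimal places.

Var(ȳ_str) = Σₕ Wₕ²(1 − fₕ)sₕ²/nₕ with Wₕ = Nₕ/N, N = 42118.
Small: Wₕ = 0.14243316; term = 0.14243316²·(1 − 0.24987498)·151/1499 = 0.0015329614.
Medium: Wₕ = 0.43589439; term = 0.43589439²·(1 − 0.24364072)·455/4473 = 0.014618513.
Very large: Wₕ = 0.42167244; term = 0.42167244²·(1 − 0.11007883)·675.4/1955 = 0.054665871.
Sum = 0.070817345.
SE = √(0.070817345) = 0.26612.

0.26612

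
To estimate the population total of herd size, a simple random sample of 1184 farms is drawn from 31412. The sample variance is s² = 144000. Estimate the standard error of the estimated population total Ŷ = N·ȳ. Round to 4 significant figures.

Var(Ŷ) = N²·Var(ȳ) = N²·(1 − n/N)·s²/n.
f = 1184/31412 = 0.03769260; Var(ȳ) = 0.96230740·144000/1184 = 117.03739.
Var(Ŷ) = 31412² · 117.03739 = 1.154824 × 10^11.
SE(Ŷ) = √(1.154824 × 10^11) = 339800.

339800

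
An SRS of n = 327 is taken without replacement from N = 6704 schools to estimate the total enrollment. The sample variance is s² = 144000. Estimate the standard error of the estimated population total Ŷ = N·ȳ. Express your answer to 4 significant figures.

Var(Ŷ) = N²·Var(ȳ) = N²·(1 − n/N)·s²/n.
f = 327/6704 = 0.04877685; Var(ȳ) = 0.95122315·144000/327 = 418.88726.
Var(Ŷ) = 6704² · 418.88726 = 1.8826308 × 10^10.
SE(Ŷ) = √(1.8826308 × 10^10) = 137200.

137200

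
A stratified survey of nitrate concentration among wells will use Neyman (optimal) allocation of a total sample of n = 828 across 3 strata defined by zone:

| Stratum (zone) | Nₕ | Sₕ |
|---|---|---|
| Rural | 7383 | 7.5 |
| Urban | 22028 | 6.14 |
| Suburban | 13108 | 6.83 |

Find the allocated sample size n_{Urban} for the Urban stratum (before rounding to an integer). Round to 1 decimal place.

399.7

Neyman allocation: nₕ = n·NₕSₕ / Σⱼ NⱼSⱼ.
Σ NⱼSⱼ = 7383·7.5 + 22028·6.14 + 13108·6.83 = 280152.06.
n_{Urban} = 828·22028·6.14 / 280152.06 = 399.7.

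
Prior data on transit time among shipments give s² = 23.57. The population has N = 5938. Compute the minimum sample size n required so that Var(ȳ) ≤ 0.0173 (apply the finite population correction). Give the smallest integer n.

Without fpc, n₀ = s²/D = 23.57/0.0173 = 1362.4277.
With fpc, (1 − n/N)·s²/n ≤ D requires n ≥ n₀/(1 + n₀/N) = 1362.4277/(1 + 1362.4277/5938) = 1108.1674.
Rounding up, n = 1109.

1109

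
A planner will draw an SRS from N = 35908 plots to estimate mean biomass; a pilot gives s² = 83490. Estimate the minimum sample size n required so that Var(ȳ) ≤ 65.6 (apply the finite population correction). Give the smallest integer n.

1230

Without fpc, n₀ = s²/D = 83490/65.6 = 1272.7134.
With fpc, (1 − n/N)·s²/n ≤ D requires n ≥ n₀/(1 + n₀/N) = 1272.7134/(1 + 1272.7134/35908) = 1229.1478.
Rounding up, n = 1230.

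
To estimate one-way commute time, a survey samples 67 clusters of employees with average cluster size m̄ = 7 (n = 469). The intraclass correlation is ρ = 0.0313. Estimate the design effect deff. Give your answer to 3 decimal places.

1.188

deff = 1 + (7 − 1)·0.0313 = 1 + 0.1878 = 1.1878.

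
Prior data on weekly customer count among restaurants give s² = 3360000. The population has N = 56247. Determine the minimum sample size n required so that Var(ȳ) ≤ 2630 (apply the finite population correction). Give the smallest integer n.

1250

Without fpc, n₀ = s²/D = 3360000/2630 = 1277.5665.
With fpc, (1 − n/N)·s²/n ≤ D requires n ≥ n₀/(1 + n₀/N) = 1277.5665/(1 + 1277.5665/56247) = 1249.1930.
Rounding up, n = 1250.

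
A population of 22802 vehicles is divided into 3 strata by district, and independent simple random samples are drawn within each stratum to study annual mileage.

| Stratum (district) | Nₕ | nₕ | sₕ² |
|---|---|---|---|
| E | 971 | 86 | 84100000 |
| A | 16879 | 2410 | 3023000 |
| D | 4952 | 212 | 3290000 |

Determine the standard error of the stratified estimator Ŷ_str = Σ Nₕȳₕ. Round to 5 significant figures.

Var(Ŷ_str) = Σₕ Nₕ²(1 − fₕ)sₕ²/nₕ.
E: 971²·(1 − 86/971)·84100000/86 = 8.4034969 × 10^11.
A: 16879²·(1 − 2410/16879)·3023000/2410 = 3.0634185 × 10^11.
D: 4952²·(1 − 212/4952)·3290000/212 = 3.6426632 × 10^11.
Sum = 1.5109579 × 10^12.
SE = √(1.5109579 × 10^12) = 1.2292 × 10^6.

1.2292 × 10^6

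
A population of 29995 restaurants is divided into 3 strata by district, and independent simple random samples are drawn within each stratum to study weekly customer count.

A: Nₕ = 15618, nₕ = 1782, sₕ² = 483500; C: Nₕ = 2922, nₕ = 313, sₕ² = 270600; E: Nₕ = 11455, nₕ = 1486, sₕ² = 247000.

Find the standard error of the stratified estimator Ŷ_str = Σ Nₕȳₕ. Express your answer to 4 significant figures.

Var(Ŷ_str) = Σₕ Nₕ²(1 − fₕ)sₕ²/nₕ.
A: 15618²·(1 − 1782/15618)·483500/1782 = 5.8630656 × 10^10.
C: 2922²·(1 − 313/2922)·270600/313 = 6.5907941 × 10^9.
E: 11455²·(1 − 1486/11455)·247000/1486 = 1.8981251 × 10^10.
Sum = 8.4202701 × 10^10.
SE = √(8.4202701 × 10^10) = 290200.

290200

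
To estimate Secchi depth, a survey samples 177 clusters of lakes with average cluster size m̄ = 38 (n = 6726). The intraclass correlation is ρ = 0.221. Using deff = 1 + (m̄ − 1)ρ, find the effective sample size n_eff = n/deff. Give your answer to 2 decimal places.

732.92

deff = 1 + (38 − 1)·0.221 = 1 + 8.177 = 9.177.
n_eff = 6726 / 9.177 = 732.92.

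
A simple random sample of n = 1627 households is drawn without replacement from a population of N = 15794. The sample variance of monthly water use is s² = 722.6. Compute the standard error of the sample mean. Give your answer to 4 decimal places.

0.6312

Under SRS without replacement, Var(ȳ) = (1 − f)·s²/n with f = n/N = 1627/15794 = 0.10301380.
Var(ȳ) = (1 − 0.10301380)·722.6/1627 = 0.89698620·0.4441303 = 0.39837875.
SE(ȳ) = √(0.39837875) = 0.6312.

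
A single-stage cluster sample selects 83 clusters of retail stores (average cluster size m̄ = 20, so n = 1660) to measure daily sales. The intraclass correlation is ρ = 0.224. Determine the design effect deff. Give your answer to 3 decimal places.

deff = 1 + (20 − 1)·0.224 = 1 + 4.256 = 5.256.

5.256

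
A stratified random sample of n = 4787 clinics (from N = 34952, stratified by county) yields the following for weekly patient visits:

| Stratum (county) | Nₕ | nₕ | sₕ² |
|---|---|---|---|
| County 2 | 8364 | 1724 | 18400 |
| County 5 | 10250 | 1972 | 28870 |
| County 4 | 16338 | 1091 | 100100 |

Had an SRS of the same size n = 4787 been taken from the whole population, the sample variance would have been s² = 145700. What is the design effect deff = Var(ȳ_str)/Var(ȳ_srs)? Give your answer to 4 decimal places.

0.7694

Var(ȳ_str) = Σ Wₕ²(1−fₕ)sₕ²/nₕ with Wₕ = Nₕ/34952:
  County 2: (8364/34952)²·(1−1724/8364)·18400/1724 = 0.48519755
  County 5: (10250/34952)²·(1−1972/10250)·28870/1972 = 1.0168224
  County 4: (16338/34952)²·(1−1091/16338)·100100/1091 = 18.708913
  → Var(ȳ_str) = 20.210933.
Var(ȳ_srs) = (1 − 4787/34952)·145700/4787 = 26.268025.
deff = 20.210933 / 26.268025 = 0.7694.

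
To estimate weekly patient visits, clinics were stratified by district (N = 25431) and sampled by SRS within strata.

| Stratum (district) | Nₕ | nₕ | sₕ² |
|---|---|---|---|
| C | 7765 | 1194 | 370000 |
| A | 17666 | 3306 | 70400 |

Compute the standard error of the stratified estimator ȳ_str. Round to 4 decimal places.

5.7272

Var(ȳ_str) = Σₕ Wₕ²(1 − fₕ)sₕ²/nₕ with Wₕ = Nₕ/N, N = 25431.
C: Wₕ = 0.30533601; term = 0.30533601²·(1 − 0.15376690)·370000/1194 = 24.448006.
A: Wₕ = 0.69466399; term = 0.69466399²·(1 − 0.18713914)·70400/3306 = 8.3528677.
Sum = 32.800874.
SE = √(32.800874) = 5.7272.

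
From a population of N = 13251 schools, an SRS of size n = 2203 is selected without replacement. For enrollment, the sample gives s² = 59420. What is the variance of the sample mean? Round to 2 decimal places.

22.49

Under SRS without replacement, Var(ȳ) = (1 − f)·s²/n with f = n/N = 2203/13251 = 0.16625160.
Var(ȳ) = (1 − 0.16625160)·59420/2203 = 0.83374840·26.97231 = 22.488121.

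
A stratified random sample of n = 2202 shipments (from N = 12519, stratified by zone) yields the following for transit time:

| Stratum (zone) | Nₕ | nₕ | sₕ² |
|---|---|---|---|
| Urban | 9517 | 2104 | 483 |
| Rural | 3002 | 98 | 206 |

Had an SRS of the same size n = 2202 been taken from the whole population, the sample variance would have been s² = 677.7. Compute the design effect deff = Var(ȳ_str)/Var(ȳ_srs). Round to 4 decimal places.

Var(ȳ_str) = Σ Wₕ²(1−fₕ)sₕ²/nₕ with Wₕ = Nₕ/12519:
  Urban: (9517/12519)²·(1−2104/9517)·483/2104 = 0.10333708
  Rural: (3002/12519)²·(1−98/3002)·206/98 = 0.11692548
  → Var(ȳ_str) = 0.22026256.
Var(ȳ_srs) = (1 − 2202/12519)·677.7/2202 = 0.25363195.
deff = 0.22026256 / 0.25363195 = 0.8684.

0.8684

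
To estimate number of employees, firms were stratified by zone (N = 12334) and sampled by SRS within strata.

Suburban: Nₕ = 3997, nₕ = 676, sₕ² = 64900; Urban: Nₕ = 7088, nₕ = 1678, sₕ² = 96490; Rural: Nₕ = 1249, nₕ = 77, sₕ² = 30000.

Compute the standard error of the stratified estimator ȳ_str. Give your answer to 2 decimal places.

5.16

Var(ȳ_str) = Σₕ Wₕ²(1 − fₕ)sₕ²/nₕ with Wₕ = Nₕ/N, N = 12334.
Suburban: Wₕ = 0.32406356; term = 0.32406356²·(1 − 0.16912685)·64900/676 = 8.3770891.
Urban: Wₕ = 0.57467164; term = 0.57467164²·(1 − 0.23673815)·96490/1678 = 14.494507.
Rural: Wₕ = 0.10126480; term = 0.10126480²·(1 − 0.06164932)·30000/77 = 3.7489763.
Sum = 26.620572.
SE = √(26.620572) = 5.16.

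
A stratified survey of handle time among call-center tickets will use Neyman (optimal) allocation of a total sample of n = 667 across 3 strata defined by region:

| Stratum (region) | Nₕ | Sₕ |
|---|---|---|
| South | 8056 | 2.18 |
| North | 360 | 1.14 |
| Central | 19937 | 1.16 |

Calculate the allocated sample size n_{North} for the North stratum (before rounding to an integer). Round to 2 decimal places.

Neyman allocation: nₕ = n·NₕSₕ / Σⱼ NⱼSⱼ.
Σ NⱼSⱼ = 8056·2.18 + 360·1.14 + 19937·1.16 = 41099.4.
n_{North} = 667·360·1.14 / 41099.4 = 6.66.

6.66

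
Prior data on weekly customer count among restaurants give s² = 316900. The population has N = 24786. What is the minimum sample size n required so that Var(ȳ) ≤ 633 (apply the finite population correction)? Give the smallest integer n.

Without fpc, n₀ = s²/D = 316900/633 = 500.6319.
With fpc, (1 − n/N)·s²/n ≤ D requires n ≥ n₀/(1 + n₀/N) = 500.6319/(1 + 500.6319/24786) = 490.7202.
Rounding up, n = 491.

491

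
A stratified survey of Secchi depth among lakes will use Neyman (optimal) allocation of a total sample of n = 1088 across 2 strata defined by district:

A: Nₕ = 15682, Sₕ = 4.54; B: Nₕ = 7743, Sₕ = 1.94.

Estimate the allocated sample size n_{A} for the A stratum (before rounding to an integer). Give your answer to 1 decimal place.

898.4

Neyman allocation: nₕ = n·NₕSₕ / Σⱼ NⱼSⱼ.
Σ NⱼSⱼ = 15682·4.54 + 7743·1.94 = 86217.7.
n_{A} = 1088·15682·4.54 / 86217.7 = 898.4.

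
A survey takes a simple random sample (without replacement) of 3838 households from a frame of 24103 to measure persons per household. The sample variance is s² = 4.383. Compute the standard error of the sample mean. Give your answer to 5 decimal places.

Under SRS without replacement, Var(ȳ) = (1 − f)·s²/n with f = n/N = 3838/24103 = 0.15923329.
Var(ȳ) = (1 − 0.15923329)·4.383/3838 = 0.84076671·0.001142001 = 9.6015646 × 10^-4.
SE(ȳ) = √(9.6015646 × 10^-4) = 0.03099.

0.03099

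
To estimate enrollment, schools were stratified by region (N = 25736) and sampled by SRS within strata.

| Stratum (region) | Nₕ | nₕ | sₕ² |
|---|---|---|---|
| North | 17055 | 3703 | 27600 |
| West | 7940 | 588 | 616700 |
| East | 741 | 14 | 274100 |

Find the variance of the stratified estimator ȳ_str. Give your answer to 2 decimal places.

Var(ȳ_str) = Σₕ Wₕ²(1 − fₕ)sₕ²/nₕ with Wₕ = Nₕ/N, N = 25736.
North: Wₕ = 0.66269039; term = 0.66269039²·(1 − 0.21712108)·27600/3703 = 2.5625439.
West: Wₕ = 0.30851725; term = 0.30851725²·(1 − 0.07405542)·616700/588 = 92.435869.
East: Wₕ = 0.02879235; term = 0.02879235²·(1 − 0.01889339)·274100/14 = 15.923976.
Sum = 110.92239.

110.92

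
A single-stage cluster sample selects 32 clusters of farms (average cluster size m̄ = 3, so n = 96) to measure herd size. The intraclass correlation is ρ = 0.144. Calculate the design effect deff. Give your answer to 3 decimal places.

1.288

deff = 1 + (3 − 1)·0.144 = 1 + 0.288 = 1.288.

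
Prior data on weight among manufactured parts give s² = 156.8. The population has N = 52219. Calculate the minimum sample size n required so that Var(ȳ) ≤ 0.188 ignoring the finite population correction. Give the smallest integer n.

835

Without fpc, n₀ = s²/D = 156.8/0.188 = 834.0426.
Rounding up, n = 835.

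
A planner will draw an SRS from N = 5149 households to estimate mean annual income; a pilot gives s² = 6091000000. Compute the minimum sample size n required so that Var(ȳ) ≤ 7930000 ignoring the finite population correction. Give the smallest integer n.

769

Without fpc, n₀ = s²/D = 6091000000/7930000 = 768.0958.
Rounding up, n = 769.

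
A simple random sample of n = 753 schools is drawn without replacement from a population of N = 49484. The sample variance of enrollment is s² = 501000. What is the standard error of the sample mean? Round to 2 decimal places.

25.60

Under SRS without replacement, Var(ȳ) = (1 − f)·s²/n with f = n/N = 753/49484 = 0.01521704.
Var(ȳ) = (1 − 0.01521704)·501000/753 = 0.98478296·665.33865 = 655.21416.
SE(ȳ) = √(655.21416) = 25.60.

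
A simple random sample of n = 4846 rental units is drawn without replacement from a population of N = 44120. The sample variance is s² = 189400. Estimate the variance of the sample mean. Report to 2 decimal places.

34.79

Under SRS without replacement, Var(ȳ) = (1 − f)·s²/n with f = n/N = 4846/44120 = 0.10983681.
Var(ȳ) = (1 − 0.10983681)·189400/4846 = 0.89016319·39.08378 = 34.790943.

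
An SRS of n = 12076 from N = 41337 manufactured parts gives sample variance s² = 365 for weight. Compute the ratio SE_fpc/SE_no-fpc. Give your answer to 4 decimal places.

0.8413

f = n/N = 12076/41337 = 0.29213538.
SE_no-fpc = √(s²/n) = 0.17385408; SE_fpc = √((1−f)s²/n) = 0.14627159.
Ratio = √(1−f) = 0.84134691.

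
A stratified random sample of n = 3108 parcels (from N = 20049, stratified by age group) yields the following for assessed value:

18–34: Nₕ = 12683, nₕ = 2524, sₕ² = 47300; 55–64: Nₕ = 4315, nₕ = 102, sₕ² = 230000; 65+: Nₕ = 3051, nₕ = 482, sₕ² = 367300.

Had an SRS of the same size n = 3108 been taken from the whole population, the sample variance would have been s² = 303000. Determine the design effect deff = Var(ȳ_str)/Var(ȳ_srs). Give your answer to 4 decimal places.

Var(ȳ_str) = Σ Wₕ²(1−fₕ)sₕ²/nₕ with Wₕ = Nₕ/20049:
  18–34: (12683/20049)²·(1−2524/12683)·47300/2524 = 6.0070232
  55–64: (4315/20049)²·(1−102/4315)·230000/102 = 101.97988
  65+: (3051/20049)²·(1−482/3051)·367300/482 = 14.859177
  → Var(ȳ_str) = 122.84608.
Var(ȳ_srs) = (1 − 3108/20049)·303000/3108 = 82.377374.
deff = 122.84608 / 82.377374 = 1.4913.

1.4913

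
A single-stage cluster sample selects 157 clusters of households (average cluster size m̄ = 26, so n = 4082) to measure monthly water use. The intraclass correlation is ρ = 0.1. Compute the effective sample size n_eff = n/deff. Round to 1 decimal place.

deff = 1 + (26 − 1)·0.1 = 1 + 2.5 = 3.5.
n_eff = 4082 / 3.5 = 1166.3.

1166.3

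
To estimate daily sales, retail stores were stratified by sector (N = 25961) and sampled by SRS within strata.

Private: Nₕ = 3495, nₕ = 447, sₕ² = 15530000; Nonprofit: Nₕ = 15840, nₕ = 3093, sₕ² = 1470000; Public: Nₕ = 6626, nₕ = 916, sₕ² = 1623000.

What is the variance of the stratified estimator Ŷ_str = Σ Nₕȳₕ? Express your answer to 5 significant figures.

5.3310 × 10^11

Var(Ŷ_str) = Σₕ Nₕ²(1 − fₕ)sₕ²/nₕ.
Private: 3495²·(1 − 447/3495)·15530000/447 = 3.7010596 × 10^11.
Nonprofit: 15840²·(1 − 3093/15840)·1470000/3093 = 9.5962284 × 10^10.
Public: 6626²·(1 − 916/6626)·1623000/916 = 6.7036385 × 10^10.
Sum = 5.3310463 × 10^11.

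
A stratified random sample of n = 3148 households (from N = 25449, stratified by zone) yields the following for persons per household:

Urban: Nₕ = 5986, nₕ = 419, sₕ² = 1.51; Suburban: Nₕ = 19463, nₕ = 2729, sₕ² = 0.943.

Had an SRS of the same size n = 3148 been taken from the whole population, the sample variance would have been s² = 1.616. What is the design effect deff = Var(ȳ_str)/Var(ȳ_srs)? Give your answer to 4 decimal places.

Var(ȳ_str) = Σ Wₕ²(1−fₕ)sₕ²/nₕ with Wₕ = Nₕ/25449:
  Urban: (5986/25449)²·(1−419/5986)·1.51/419 = 1.8542975 × 10^-4
  Suburban: (19463/25449)²·(1−2729/19463)·0.943/2729 = 1.7377058 × 10^-4
  → Var(ȳ_str) = 3.5920033 × 10^-4.
Var(ȳ_srs) = (1 − 3148/25449)·1.616/3148 = 4.4984226 × 10^-4.
deff = (3.5920033 × 10^-4) / (4.4984226 × 10^-4) = 0.7985.

0.7985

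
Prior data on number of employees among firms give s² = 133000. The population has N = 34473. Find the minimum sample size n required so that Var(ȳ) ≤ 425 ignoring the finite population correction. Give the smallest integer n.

Without fpc, n₀ = s²/D = 133000/425 = 312.9412.
Rounding up, n = 313.

313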